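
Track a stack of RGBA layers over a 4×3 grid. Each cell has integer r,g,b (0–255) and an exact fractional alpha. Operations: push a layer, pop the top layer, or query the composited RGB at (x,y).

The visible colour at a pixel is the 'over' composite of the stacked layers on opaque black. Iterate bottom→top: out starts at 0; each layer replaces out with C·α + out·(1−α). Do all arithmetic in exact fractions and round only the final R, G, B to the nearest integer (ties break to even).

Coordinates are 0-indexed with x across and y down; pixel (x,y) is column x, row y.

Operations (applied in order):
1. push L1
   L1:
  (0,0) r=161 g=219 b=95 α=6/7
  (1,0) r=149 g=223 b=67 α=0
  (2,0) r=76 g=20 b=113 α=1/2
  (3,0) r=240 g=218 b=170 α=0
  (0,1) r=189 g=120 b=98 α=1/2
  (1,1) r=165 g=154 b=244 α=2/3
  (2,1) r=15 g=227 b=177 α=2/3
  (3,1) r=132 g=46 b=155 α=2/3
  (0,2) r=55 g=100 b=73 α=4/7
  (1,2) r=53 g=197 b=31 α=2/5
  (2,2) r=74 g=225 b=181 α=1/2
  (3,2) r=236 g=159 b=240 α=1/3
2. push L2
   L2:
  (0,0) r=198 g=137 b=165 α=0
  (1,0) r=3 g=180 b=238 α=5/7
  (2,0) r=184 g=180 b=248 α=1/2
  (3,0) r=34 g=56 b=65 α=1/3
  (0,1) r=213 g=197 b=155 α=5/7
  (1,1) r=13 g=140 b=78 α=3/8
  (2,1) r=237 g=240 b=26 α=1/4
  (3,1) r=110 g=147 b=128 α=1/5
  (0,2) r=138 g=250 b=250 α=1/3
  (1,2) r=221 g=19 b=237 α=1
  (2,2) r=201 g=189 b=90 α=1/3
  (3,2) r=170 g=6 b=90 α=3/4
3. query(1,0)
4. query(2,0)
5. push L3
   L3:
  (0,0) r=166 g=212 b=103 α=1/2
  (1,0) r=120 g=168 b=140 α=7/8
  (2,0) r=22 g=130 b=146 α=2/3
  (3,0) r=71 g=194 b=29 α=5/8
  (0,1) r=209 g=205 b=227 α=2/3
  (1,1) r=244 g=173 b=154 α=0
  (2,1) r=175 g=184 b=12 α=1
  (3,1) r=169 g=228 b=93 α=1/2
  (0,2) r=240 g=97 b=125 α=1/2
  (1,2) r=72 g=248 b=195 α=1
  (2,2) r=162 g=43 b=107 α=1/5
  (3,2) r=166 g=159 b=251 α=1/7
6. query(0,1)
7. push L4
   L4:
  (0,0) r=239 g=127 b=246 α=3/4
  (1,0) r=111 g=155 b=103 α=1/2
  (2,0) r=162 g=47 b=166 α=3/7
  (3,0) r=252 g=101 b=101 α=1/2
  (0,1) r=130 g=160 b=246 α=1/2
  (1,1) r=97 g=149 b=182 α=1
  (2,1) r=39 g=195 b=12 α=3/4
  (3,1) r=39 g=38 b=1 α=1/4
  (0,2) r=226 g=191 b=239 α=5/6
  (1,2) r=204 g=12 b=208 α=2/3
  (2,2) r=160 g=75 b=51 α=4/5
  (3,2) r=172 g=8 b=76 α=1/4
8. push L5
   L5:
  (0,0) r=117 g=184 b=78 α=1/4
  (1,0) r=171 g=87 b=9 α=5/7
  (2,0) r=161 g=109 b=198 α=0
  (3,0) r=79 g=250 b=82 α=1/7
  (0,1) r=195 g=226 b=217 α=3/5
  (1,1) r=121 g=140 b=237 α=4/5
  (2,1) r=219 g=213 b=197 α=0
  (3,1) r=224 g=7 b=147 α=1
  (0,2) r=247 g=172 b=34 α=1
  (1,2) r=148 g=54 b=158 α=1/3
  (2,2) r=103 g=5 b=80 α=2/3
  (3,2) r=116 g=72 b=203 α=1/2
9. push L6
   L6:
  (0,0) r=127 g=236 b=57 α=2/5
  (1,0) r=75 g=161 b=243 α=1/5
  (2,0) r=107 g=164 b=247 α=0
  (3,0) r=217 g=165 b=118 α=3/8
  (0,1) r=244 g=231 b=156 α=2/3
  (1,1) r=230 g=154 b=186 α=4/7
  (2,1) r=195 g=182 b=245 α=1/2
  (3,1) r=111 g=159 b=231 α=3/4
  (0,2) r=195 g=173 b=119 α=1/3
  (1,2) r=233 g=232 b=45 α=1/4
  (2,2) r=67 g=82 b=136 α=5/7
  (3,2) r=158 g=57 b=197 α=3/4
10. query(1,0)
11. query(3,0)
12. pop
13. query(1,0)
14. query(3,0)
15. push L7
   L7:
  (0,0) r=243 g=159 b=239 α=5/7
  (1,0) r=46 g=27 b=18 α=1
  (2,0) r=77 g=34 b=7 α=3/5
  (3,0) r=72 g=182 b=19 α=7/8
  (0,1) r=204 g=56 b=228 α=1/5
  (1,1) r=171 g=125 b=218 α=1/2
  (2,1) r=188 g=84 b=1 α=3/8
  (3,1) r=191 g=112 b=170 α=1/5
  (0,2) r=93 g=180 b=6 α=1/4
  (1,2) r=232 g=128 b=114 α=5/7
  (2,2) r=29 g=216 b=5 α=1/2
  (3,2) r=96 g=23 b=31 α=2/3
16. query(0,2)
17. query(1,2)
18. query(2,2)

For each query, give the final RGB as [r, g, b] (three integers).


query (1,0) [L1,L2] — begin 0,0,0
L1 α=0: [0, 0, 0]
L2 α=5/7: [15/7, 900/7, 170]
→ [2, 129, 170]

query (2,0) [L1,L2] — begin 0,0,0
L1 α=1/2: [38, 10, 113/2]
L2 α=1/2: [111, 95, 609/4]
rounded: [111, 95, 152]

(0,1) stack=L1,L2,L3; from [0,0,0]:
+L1 (α=1/2) → [189/2, 60, 49]
+L2 (α=5/7) → [1254/7, 1105/7, 873/7]
+L3 (α=2/3) → [4180/21, 1325/7, 4051/21]
rounded: [199, 189, 193]

(1,0) stack=L1,L2,L3,L4,L5,L6; from [0,0,0]:
+L1 (α=0) → [0, 0, 0]
+L2 (α=5/7) → [15/7, 900/7, 170]
+L3 (α=7/8) → [5895/56, 2283/14, 575/4]
+L4 (α=1/2) → [12111/112, 4453/28, 987/8]
+L5 (α=5/7) → [59991/392, 10543/98, 1167/28]
+L6 (α=1/5) → [67341/490, 5795/49, 2868/35]
→ [137, 118, 82]

query (3,0) [L1,L2,L3,L4,L5,L6] — begin 0,0,0
after L1 α=0: [0, 0, 0]
after L2 α=1/3: [34/3, 56/3, 65/3]
after L3 α=5/8: [389/8, 513/4, 105/4]
after L4 α=1/2: [2405/16, 917/8, 509/8]
after L5 α=1/7: [1121/8, 3751/28, 265/4]
after L6 α=3/8: [10813/64, 32615/224, 2741/32]
= [169, 146, 86]

query (1,0) [L1,L2,L3,L4,L5] — begin 0,0,0
L1 α=0: [0, 0, 0]
L2 α=5/7: [15/7, 900/7, 170]
L3 α=7/8: [5895/56, 2283/14, 575/4]
L4 α=1/2: [12111/112, 4453/28, 987/8]
L5 α=5/7: [59991/392, 10543/98, 1167/28]
→ [153, 108, 42]

at x=3,y=0 over L1,L2,L3,L4,L5:
+L1 (α=0) → [0, 0, 0]
+L2 (α=1/3) → [34/3, 56/3, 65/3]
+L3 (α=5/8) → [389/8, 513/4, 105/4]
+L4 (α=1/2) → [2405/16, 917/8, 509/8]
+L5 (α=1/7) → [1121/8, 3751/28, 265/4]
→ [140, 134, 66]

query (0,2) [L1,L2,L3,L4,L5,L7] — begin 0,0,0
after L1 α=4/7: [220/7, 400/7, 292/7]
after L2 α=1/3: [1406/21, 850/7, 778/7]
after L3 α=1/2: [3223/21, 1529/14, 1653/14]
after L4 α=5/6: [26953/126, 14899/84, 18383/84]
after L5 α=1: [247, 172, 34]
after L7 α=1/4: [417/2, 174, 27]
= [208, 174, 27]

(1,2) stack=L1,L2,L3,L4,L5,L7; from [0,0,0]:
after L1 α=2/5: [106/5, 394/5, 62/5]
after L2 α=1: [221, 19, 237]
after L3 α=1: [72, 248, 195]
after L4 α=2/3: [160, 272/3, 611/3]
after L5 α=1/3: [156, 706/9, 1696/9]
after L7 α=5/7: [1472/7, 7172/63, 8522/63]
= [210, 114, 135]

(2,2) stack=L1,L2,L3,L4,L5,L7; from [0,0,0]:
after L1 α=1/2: [37, 225/2, 181/2]
after L2 α=1/3: [275/3, 138, 271/3]
after L3 α=1/5: [1586/15, 119, 281/3]
after L4 α=4/5: [11186/75, 419/5, 893/15]
after L5 α=2/3: [26636/225, 469/15, 3293/45]
after L7 α=1/2: [33161/450, 3709/30, 1759/45]
rounded: [74, 124, 39]


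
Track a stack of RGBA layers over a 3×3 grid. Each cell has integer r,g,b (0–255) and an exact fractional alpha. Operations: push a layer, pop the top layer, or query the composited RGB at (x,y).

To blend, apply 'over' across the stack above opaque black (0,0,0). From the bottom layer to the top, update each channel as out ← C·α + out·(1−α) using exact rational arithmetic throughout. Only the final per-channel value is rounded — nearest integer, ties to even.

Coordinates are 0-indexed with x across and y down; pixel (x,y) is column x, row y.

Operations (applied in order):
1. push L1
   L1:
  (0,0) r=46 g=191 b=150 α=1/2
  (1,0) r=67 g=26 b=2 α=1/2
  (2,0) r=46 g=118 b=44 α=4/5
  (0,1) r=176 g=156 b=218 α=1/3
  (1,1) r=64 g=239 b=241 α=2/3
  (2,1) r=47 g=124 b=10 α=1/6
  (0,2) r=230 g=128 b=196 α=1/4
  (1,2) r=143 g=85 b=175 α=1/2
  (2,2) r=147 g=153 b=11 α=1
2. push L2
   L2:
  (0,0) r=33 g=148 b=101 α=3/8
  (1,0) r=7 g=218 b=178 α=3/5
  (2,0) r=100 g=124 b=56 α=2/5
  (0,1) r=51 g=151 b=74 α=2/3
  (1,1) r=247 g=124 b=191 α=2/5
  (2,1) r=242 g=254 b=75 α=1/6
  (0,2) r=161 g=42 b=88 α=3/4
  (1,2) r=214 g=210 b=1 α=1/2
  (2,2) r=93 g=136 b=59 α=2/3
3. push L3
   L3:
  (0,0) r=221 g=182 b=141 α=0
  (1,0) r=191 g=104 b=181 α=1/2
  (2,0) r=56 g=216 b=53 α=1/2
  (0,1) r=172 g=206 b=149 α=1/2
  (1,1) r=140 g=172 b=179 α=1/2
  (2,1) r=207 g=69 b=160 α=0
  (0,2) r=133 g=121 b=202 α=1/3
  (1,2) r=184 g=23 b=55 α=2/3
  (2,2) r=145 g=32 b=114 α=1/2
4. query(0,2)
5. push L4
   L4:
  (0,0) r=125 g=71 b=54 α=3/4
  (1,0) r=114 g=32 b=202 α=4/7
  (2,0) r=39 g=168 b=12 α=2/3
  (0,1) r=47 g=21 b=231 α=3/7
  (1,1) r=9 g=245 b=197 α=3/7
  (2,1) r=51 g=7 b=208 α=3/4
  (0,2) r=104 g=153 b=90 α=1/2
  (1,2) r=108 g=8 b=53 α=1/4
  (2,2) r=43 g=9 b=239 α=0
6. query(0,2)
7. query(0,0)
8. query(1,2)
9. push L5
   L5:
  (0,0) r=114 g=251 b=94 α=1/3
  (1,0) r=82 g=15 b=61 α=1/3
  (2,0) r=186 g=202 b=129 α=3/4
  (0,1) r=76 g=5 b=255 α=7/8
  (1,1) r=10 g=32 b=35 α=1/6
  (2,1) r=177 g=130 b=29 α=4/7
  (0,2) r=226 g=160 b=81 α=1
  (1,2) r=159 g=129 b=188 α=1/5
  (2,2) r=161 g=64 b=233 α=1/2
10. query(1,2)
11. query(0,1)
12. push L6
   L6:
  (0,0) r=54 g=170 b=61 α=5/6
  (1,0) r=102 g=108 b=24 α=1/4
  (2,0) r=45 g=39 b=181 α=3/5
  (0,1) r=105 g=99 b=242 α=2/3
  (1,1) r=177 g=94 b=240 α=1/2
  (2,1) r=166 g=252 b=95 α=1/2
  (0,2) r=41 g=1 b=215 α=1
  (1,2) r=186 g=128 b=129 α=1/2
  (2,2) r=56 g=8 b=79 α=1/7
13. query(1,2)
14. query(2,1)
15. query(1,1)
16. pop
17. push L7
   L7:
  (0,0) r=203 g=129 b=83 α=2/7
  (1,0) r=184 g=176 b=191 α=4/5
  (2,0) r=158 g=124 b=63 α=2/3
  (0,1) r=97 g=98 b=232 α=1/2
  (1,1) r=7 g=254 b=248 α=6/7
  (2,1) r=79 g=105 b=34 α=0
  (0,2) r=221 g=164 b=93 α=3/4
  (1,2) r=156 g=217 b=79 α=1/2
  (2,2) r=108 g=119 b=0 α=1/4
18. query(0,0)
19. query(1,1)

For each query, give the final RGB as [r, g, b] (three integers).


(0,2) stack=L1,L2,L3; from [0,0,0]:
+L1 (α=1/4) → [115/2, 32, 49]
+L2 (α=3/4) → [1081/8, 79/2, 313/4]
+L3 (α=1/3) → [1613/12, 200/3, 239/2]
→ [134, 67, 120]

at x=0,y=2 over L1,L2,L3,L4:
+L1 (α=1/4) → [115/2, 32, 49]
+L2 (α=3/4) → [1081/8, 79/2, 313/4]
+L3 (α=1/3) → [1613/12, 200/3, 239/2]
+L4 (α=1/2) → [2861/24, 659/6, 419/4]
= [119, 110, 105]

(0,0) stack=L1,L2,L3,L4; from [0,0,0]:
+L1 (α=1/2) → [23, 191/2, 75]
+L2 (α=3/8) → [107/4, 1843/16, 339/4]
+L3 (α=0) → [107/4, 1843/16, 339/4]
+L4 (α=3/4) → [1607/16, 5251/64, 987/16]
= [100, 82, 62]

at x=1,y=2 over L1,L2,L3,L4:
L1 α=1/2: [143/2, 85/2, 175/2]
L2 α=1/2: [571/4, 505/4, 177/4]
L3 α=2/3: [681/4, 689/12, 617/12]
L4 α=1/4: [2475/16, 721/16, 829/16]
→ [155, 45, 52]

at x=1,y=2 over L1,L2,L3,L4,L5:
+L1 (α=1/2) → [143/2, 85/2, 175/2]
+L2 (α=1/2) → [571/4, 505/4, 177/4]
+L3 (α=2/3) → [681/4, 689/12, 617/12]
+L4 (α=1/4) → [2475/16, 721/16, 829/16]
+L5 (α=1/5) → [3111/20, 1237/20, 1581/20]
rounded: [156, 62, 79]

(0,1) stack=L1,L2,L3,L4,L5; from [0,0,0]:
after L1 α=1/3: [176/3, 52, 218/3]
after L2 α=2/3: [482/9, 118, 662/9]
after L3 α=1/2: [1015/9, 162, 2003/18]
after L4 α=3/7: [5329/63, 711/7, 10243/63]
after L5 α=7/8: [38845/504, 239/14, 61349/252]
rounded: [77, 17, 243]

at x=1,y=2 over L1,L2,L3,L4,L5,L6:
after L1 α=1/2: [143/2, 85/2, 175/2]
after L2 α=1/2: [571/4, 505/4, 177/4]
after L3 α=2/3: [681/4, 689/12, 617/12]
after L4 α=1/4: [2475/16, 721/16, 829/16]
after L5 α=1/5: [3111/20, 1237/20, 1581/20]
after L6 α=1/2: [6831/40, 3797/40, 4161/40]
rounded: [171, 95, 104]

query (2,1) [L1,L2,L3,L4,L5,L6] — begin 0,0,0
after L1 α=1/6: [47/6, 62/3, 5/3]
after L2 α=1/6: [1687/36, 536/9, 125/9]
after L3 α=0: [1687/36, 536/9, 125/9]
after L4 α=3/4: [7195/144, 725/36, 5741/36]
after L5 α=4/7: [41179/336, 995/12, 1019/12]
after L6 α=1/2: [96955/672, 4019/24, 2159/24]
rounded: [144, 167, 90]

query (1,1) [L1,L2,L3,L4,L5,L6] — begin 0,0,0
+L1 (α=2/3) → [128/3, 478/3, 482/3]
+L2 (α=2/5) → [622/5, 726/5, 864/5]
+L3 (α=1/2) → [661/5, 793/5, 1759/10]
+L4 (α=3/7) → [397/5, 6847/35, 6473/35]
+L5 (α=1/6) → [407/6, 2357/14, 3359/21]
+L6 (α=1/2) → [1469/12, 3673/28, 8399/42]
= [122, 131, 200]

at x=0,y=0 over L1,L2,L3,L4,L5,L7:
+L1 (α=1/2) → [23, 191/2, 75]
+L2 (α=3/8) → [107/4, 1843/16, 339/4]
+L3 (α=0) → [107/4, 1843/16, 339/4]
+L4 (α=3/4) → [1607/16, 5251/64, 987/16]
+L5 (α=1/3) → [2519/24, 13283/96, 1739/24]
+L7 (α=2/7) → [22339/168, 91183/672, 12679/168]
→ [133, 136, 75]

(1,1) stack=L1,L2,L3,L4,L5,L7; from [0,0,0]:
L1 α=2/3: [128/3, 478/3, 482/3]
L2 α=2/5: [622/5, 726/5, 864/5]
L3 α=1/2: [661/5, 793/5, 1759/10]
L4 α=3/7: [397/5, 6847/35, 6473/35]
L5 α=1/6: [407/6, 2357/14, 3359/21]
L7 α=6/7: [659/42, 23693/98, 34607/147]
= [16, 242, 235]


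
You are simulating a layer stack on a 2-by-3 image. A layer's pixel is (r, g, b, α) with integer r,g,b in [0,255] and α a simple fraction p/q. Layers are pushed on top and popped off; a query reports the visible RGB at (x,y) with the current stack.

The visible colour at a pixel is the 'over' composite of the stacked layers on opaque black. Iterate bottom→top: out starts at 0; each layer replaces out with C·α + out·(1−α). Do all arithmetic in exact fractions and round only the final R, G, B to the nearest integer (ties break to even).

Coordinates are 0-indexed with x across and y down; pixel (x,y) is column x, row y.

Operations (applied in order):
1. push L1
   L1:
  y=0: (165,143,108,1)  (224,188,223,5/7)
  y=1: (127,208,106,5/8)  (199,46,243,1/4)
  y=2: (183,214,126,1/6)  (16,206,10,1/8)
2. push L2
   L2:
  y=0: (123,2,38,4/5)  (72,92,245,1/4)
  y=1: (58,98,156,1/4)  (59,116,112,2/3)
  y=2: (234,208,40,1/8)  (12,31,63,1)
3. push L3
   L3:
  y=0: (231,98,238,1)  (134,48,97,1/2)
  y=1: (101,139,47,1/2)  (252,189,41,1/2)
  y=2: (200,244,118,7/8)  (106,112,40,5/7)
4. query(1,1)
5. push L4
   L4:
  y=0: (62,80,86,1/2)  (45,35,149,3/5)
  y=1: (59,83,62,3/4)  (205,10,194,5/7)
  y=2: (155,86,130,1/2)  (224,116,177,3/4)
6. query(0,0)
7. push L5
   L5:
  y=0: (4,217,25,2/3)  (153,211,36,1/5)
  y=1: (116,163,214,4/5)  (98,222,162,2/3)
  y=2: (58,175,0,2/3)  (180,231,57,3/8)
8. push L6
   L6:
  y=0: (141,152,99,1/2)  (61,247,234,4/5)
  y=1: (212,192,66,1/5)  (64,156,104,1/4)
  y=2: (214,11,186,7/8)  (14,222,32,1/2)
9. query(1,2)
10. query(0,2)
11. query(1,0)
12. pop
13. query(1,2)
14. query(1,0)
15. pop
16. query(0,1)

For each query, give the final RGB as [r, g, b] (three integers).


(1,1) stack=L1,L2,L3; from [0,0,0]:
after L1 α=1/4: [199/4, 23/2, 243/4]
after L2 α=2/3: [671/12, 487/6, 1139/12]
after L3 α=1/2: [3695/24, 1621/12, 1631/24]
rounded: [154, 135, 68]

at x=0,y=0 over L1,L2,L3,L4:
after L1 α=1: [165, 143, 108]
after L2 α=4/5: [657/5, 151/5, 52]
after L3 α=1: [231, 98, 238]
after L4 α=1/2: [293/2, 89, 162]
rounded: [146, 89, 162]

query (1,2) [L1,L2,L3,L4,L5,L6] — begin 0,0,0
+L1 (α=1/8) → [2, 103/4, 5/4]
+L2 (α=1) → [12, 31, 63]
+L3 (α=5/7) → [554/7, 622/7, 326/7]
+L4 (α=3/4) → [2629/14, 1529/14, 4043/28]
+L5 (α=3/8) → [20705/112, 17347/112, 25003/224]
+L6 (α=1/2) → [22273/224, 42211/224, 32171/448]
→ [99, 188, 72]

(0,2) stack=L1,L2,L3,L4,L5,L6; from [0,0,0]:
+L1 (α=1/6) → [61/2, 107/3, 21]
+L2 (α=1/8) → [895/16, 1373/24, 187/8]
+L3 (α=7/8) → [23295/128, 42365/192, 6795/64]
+L4 (α=1/2) → [43135/256, 58877/384, 15115/128]
+L5 (α=2/3) → [24277/256, 193277/1152, 15115/384]
+L6 (α=7/8) → [407765/2048, 281981/9216, 515083/3072]
rounded: [199, 31, 168]

query (1,0) [L1,L2,L3,L4,L5,L6] — begin 0,0,0
L1 α=5/7: [160, 940/7, 1115/7]
L2 α=1/4: [138, 866/7, 1265/7]
L3 α=1/2: [136, 601/7, 972/7]
L4 α=3/5: [407/5, 1937/35, 5073/35]
L5 α=1/5: [2393/25, 15133/175, 21552/175]
L6 α=4/5: [8493/125, 188033/875, 185352/875]
= [68, 215, 212]

at x=1,y=2 over L1,L2,L3,L4,L5:
+L1 (α=1/8) → [2, 103/4, 5/4]
+L2 (α=1) → [12, 31, 63]
+L3 (α=5/7) → [554/7, 622/7, 326/7]
+L4 (α=3/4) → [2629/14, 1529/14, 4043/28]
+L5 (α=3/8) → [20705/112, 17347/112, 25003/224]
rounded: [185, 155, 112]

(1,0) stack=L1,L2,L3,L4,L5; from [0,0,0]:
L1 α=5/7: [160, 940/7, 1115/7]
L2 α=1/4: [138, 866/7, 1265/7]
L3 α=1/2: [136, 601/7, 972/7]
L4 α=3/5: [407/5, 1937/35, 5073/35]
L5 α=1/5: [2393/25, 15133/175, 21552/175]
= [96, 86, 123]

query (0,1) [L1,L2,L3,L4] — begin 0,0,0
after L1 α=5/8: [635/8, 130, 265/4]
after L2 α=1/4: [2369/32, 122, 1419/16]
after L3 α=1/2: [5601/64, 261/2, 2171/32]
after L4 α=3/4: [16929/256, 759/8, 8123/128]
= [66, 95, 63]


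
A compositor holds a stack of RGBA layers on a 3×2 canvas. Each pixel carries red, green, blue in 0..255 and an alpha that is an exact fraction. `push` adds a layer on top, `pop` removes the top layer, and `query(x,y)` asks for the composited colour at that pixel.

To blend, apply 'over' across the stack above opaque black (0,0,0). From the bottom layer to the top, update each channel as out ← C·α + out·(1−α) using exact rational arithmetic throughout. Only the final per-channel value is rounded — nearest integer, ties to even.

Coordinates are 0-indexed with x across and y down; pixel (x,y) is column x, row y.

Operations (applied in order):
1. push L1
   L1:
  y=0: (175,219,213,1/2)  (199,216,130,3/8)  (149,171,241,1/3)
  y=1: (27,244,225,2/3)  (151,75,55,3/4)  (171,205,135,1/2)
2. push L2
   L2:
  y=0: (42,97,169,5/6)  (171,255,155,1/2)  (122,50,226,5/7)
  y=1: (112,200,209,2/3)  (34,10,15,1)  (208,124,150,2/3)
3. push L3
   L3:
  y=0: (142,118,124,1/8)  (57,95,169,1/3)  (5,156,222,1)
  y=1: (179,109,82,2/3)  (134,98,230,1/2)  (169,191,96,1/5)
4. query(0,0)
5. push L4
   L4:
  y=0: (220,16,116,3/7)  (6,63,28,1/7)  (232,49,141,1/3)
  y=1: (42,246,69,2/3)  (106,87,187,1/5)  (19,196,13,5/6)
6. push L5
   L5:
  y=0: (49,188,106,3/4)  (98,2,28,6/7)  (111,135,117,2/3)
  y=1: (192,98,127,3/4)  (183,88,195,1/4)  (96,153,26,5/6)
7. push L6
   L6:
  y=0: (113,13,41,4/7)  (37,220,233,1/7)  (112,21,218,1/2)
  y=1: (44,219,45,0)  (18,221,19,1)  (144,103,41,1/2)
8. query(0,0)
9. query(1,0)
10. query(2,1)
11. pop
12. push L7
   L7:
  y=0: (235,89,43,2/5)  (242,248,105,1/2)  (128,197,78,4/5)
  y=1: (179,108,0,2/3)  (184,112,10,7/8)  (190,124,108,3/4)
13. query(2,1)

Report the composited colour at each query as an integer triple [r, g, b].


query (0,0) [L1,L2,L3] — begin 0,0,0
after L1 α=1/2: [175/2, 219/2, 213/2]
after L2 α=5/6: [595/12, 1189/12, 1903/12]
after L3 α=1/8: [5869/96, 9739/96, 14809/96]
→ [61, 101, 154]

at x=0,y=0 over L1,L2,L3,L4,L5,L6:
after L1 α=1/2: [175/2, 219/2, 213/2]
after L2 α=5/6: [595/12, 1189/12, 1903/12]
after L3 α=1/8: [5869/96, 9739/96, 14809/96]
after L4 α=3/7: [21709/168, 10891/168, 23161/168]
after L5 α=3/4: [46405/672, 105643/672, 76585/672]
after L6 α=4/7: [147653/1568, 117291/1568, 113321/1568]
= [94, 75, 72]

at x=1,y=0 over L1,L2,L3,L4,L5,L6:
+L1 (α=3/8) → [597/8, 81, 195/4]
+L2 (α=1/2) → [1965/16, 168, 815/8]
+L3 (α=1/3) → [807/8, 431/3, 497/4]
+L4 (α=1/7) → [2445/28, 925/7, 221/2]
+L5 (α=6/7) → [18909/196, 1009/49, 557/14]
+L6 (α=1/7) → [60353/686, 16834/343, 3302/49]
rounded: [88, 49, 67]

(2,1) stack=L1,L2,L3,L4,L5,L6; from [0,0,0]:
L1 α=1/2: [171/2, 205/2, 135/2]
L2 α=2/3: [1003/6, 701/6, 245/2]
L3 α=1/5: [2513/15, 395/3, 586/5]
L4 α=5/6: [1969/45, 3335/18, 911/30]
L5 α=5/6: [23569/270, 17105/108, 4811/180]
L6 α=1/2: [62449/540, 28229/216, 12191/360]
→ [116, 131, 34]

at x=2,y=1 over L1,L2,L3,L4,L5,L7:
after L1 α=1/2: [171/2, 205/2, 135/2]
after L2 α=2/3: [1003/6, 701/6, 245/2]
after L3 α=1/5: [2513/15, 395/3, 586/5]
after L4 α=5/6: [1969/45, 3335/18, 911/30]
after L5 α=5/6: [23569/270, 17105/108, 4811/180]
after L7 α=3/4: [177469/1080, 57281/432, 63131/720]
= [164, 133, 88]


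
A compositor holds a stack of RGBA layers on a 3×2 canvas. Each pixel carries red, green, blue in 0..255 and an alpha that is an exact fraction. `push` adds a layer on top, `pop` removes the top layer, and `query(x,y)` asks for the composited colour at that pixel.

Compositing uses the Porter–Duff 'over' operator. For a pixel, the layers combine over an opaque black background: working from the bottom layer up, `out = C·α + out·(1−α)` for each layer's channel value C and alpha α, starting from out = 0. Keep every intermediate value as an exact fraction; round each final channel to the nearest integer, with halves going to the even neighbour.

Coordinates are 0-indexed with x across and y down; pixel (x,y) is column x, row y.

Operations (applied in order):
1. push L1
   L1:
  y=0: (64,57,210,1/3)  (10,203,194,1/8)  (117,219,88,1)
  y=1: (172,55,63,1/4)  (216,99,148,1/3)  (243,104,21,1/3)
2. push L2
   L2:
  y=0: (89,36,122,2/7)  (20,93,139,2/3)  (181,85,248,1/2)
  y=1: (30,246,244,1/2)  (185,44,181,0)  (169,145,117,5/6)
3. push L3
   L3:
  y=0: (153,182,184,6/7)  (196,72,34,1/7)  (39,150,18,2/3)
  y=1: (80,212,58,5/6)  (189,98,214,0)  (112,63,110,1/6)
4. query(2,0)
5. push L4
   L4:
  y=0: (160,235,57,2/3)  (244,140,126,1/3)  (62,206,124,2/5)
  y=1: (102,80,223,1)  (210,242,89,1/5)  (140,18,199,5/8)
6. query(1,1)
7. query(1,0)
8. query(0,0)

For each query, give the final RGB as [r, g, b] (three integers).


(2,0) stack=L1,L2,L3; from [0,0,0]:
+L1 (α=1) → [117, 219, 88]
+L2 (α=1/2) → [149, 152, 168]
+L3 (α=2/3) → [227/3, 452/3, 68]
→ [76, 151, 68]

query (1,1) [L1,L2,L3,L4] — begin 0,0,0
L1 α=1/3: [72, 33, 148/3]
L2 α=0: [72, 33, 148/3]
L3 α=0: [72, 33, 148/3]
L4 α=1/5: [498/5, 374/5, 859/15]
→ [100, 75, 57]

at x=1,y=0 over L1,L2,L3,L4:
L1 α=1/8: [5/4, 203/8, 97/4]
L2 α=2/3: [55/4, 1691/24, 403/4]
L3 α=1/7: [557/14, 1979/28, 1277/14]
L4 α=1/3: [755/7, 1313/14, 2159/21]
rounded: [108, 94, 103]

at x=0,y=0 over L1,L2,L3,L4:
after L1 α=1/3: [64/3, 19, 70]
after L2 α=2/7: [122/3, 167/7, 594/7]
after L3 α=6/7: [2876/21, 7811/49, 8322/49]
after L4 α=2/3: [9596/63, 30841/147, 4636/49]
= [152, 210, 95]


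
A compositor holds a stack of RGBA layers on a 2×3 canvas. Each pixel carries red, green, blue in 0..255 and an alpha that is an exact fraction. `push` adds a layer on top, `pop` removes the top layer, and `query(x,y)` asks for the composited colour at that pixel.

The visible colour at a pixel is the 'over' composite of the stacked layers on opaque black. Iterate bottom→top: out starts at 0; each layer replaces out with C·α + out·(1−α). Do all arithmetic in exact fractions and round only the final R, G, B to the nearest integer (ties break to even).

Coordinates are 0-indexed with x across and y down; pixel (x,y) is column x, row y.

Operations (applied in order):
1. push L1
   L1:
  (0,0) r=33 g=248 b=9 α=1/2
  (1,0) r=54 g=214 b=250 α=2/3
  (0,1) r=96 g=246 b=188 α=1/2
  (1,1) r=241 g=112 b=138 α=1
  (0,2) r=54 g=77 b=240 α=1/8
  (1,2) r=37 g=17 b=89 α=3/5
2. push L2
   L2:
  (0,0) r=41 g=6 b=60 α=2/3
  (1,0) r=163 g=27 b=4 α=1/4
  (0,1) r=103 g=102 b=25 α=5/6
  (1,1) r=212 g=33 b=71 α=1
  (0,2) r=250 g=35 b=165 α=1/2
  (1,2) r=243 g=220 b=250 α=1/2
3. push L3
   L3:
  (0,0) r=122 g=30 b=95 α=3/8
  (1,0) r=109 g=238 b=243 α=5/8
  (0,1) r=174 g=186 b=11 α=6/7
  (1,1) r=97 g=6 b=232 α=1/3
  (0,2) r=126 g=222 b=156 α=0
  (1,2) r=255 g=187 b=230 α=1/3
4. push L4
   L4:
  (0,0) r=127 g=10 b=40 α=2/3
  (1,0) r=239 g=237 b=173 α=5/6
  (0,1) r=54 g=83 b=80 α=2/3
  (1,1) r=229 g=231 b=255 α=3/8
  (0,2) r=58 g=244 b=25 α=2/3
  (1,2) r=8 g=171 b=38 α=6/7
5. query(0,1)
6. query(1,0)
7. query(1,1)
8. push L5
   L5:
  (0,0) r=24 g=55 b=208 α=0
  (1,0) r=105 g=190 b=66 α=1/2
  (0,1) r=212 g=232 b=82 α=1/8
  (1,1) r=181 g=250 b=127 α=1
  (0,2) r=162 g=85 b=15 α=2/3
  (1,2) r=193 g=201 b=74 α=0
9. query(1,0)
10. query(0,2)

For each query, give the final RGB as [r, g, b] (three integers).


(0,1) stack=L1,L2,L3,L4; from [0,0,0]:
+L1 (α=1/2) → [48, 123, 94]
+L2 (α=5/6) → [563/6, 211/2, 73/2]
+L3 (α=6/7) → [6827/42, 349/2, 205/14]
+L4 (α=2/3) → [11363/126, 227/2, 815/14]
= [90, 114, 58]

query (1,0) [L1,L2,L3,L4] — begin 0,0,0
L1 α=2/3: [36, 428/3, 500/3]
L2 α=1/4: [271/4, 455/4, 126]
L3 α=5/8: [2993/32, 6125/32, 1593/8]
L4 α=5/6: [41233/192, 44045/192, 8513/48]
= [215, 229, 177]

query (1,1) [L1,L2,L3,L4] — begin 0,0,0
after L1 α=1: [241, 112, 138]
after L2 α=1: [212, 33, 71]
after L3 α=1/3: [521/3, 24, 374/3]
after L4 α=3/8: [2333/12, 813/8, 4165/24]
= [194, 102, 174]

(1,0) stack=L1,L2,L3,L4,L5; from [0,0,0]:
after L1 α=2/3: [36, 428/3, 500/3]
after L2 α=1/4: [271/4, 455/4, 126]
after L3 α=5/8: [2993/32, 6125/32, 1593/8]
after L4 α=5/6: [41233/192, 44045/192, 8513/48]
after L5 α=1/2: [61393/384, 80525/384, 11681/96]
= [160, 210, 122]

(0,2) stack=L1,L2,L3,L4,L5; from [0,0,0]:
after L1 α=1/8: [27/4, 77/8, 30]
after L2 α=1/2: [1027/8, 357/16, 195/2]
after L3 α=0: [1027/8, 357/16, 195/2]
after L4 α=2/3: [1955/24, 8165/48, 295/6]
after L5 α=2/3: [9731/72, 16325/144, 475/18]
→ [135, 113, 26]


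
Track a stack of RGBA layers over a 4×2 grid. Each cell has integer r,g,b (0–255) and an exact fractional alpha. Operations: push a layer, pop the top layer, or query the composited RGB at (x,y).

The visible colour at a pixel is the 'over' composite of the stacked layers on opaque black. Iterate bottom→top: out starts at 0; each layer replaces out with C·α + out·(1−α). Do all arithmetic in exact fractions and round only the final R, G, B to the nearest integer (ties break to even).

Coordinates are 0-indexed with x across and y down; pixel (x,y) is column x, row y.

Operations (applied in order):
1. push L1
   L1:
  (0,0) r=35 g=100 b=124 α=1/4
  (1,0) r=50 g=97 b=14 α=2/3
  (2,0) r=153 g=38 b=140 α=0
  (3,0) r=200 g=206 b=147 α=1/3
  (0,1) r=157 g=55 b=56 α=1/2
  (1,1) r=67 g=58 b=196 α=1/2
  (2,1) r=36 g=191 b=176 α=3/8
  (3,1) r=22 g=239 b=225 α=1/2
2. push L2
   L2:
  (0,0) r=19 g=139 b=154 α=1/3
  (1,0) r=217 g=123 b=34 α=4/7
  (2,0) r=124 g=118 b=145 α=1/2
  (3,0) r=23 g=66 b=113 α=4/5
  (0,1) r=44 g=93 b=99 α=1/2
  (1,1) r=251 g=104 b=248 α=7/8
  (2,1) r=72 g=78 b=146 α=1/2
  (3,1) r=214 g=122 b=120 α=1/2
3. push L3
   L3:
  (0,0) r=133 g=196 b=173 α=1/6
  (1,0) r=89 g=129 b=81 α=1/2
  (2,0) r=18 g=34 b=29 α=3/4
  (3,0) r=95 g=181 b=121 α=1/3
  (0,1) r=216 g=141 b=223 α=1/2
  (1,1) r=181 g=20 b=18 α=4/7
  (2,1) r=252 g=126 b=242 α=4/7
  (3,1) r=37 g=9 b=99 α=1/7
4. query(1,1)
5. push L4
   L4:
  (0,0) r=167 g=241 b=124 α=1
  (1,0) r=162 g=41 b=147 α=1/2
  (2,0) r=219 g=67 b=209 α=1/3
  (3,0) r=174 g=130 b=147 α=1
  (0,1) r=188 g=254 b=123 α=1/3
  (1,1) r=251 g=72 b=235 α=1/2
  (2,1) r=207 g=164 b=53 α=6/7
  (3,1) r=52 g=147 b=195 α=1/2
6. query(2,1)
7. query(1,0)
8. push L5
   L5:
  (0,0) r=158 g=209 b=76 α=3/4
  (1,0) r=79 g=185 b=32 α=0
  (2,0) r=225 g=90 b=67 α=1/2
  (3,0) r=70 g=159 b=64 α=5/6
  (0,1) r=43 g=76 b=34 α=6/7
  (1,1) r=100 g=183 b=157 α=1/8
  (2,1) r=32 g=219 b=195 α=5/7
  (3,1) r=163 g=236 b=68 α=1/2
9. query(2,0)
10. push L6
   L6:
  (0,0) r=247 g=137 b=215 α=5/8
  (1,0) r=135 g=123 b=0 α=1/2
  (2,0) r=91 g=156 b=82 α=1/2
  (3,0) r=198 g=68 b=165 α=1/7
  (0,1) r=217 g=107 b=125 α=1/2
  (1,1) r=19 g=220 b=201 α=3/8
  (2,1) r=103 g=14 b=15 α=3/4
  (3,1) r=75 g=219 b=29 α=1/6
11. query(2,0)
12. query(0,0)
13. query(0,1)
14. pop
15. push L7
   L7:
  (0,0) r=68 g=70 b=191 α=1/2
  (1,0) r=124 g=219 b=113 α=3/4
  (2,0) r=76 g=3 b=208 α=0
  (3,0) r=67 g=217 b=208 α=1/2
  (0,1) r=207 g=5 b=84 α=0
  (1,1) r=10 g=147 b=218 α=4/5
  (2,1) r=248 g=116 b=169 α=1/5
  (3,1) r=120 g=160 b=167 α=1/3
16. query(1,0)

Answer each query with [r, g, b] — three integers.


query (1,1) [L1,L2,L3] — begin 0,0,0
+L1 (α=1/2) → [67/2, 29, 98]
+L2 (α=7/8) → [3581/16, 757/8, 917/4]
+L3 (α=4/7) → [22327/112, 2911/56, 3039/28]
rounded: [199, 52, 109]

query (2,1) [L1,L2,L3,L4] — begin 0,0,0
+L1 (α=3/8) → [27/2, 573/8, 66]
+L2 (α=1/2) → [171/4, 1197/16, 106]
+L3 (α=4/7) → [4545/28, 1665/16, 1286/7]
+L4 (α=6/7) → [39321/196, 2487/16, 3512/49]
= [201, 155, 72]

at x=1,y=0 over L1,L2,L3,L4:
after L1 α=2/3: [100/3, 194/3, 28/3]
after L2 α=4/7: [968/7, 98, 164/7]
after L3 α=1/2: [1591/14, 227/2, 731/14]
after L4 α=1/2: [3859/28, 309/4, 2789/28]
rounded: [138, 77, 100]

(2,0) stack=L1,L2,L3,L4,L5; from [0,0,0]:
L1 α=0: [0, 0, 0]
L2 α=1/2: [62, 59, 145/2]
L3 α=3/4: [29, 161/4, 319/8]
L4 α=1/3: [277/3, 295/6, 385/4]
L5 α=1/2: [476/3, 835/12, 653/8]
= [159, 70, 82]

(2,0) stack=L1,L2,L3,L4,L5,L6; from [0,0,0]:
+L1 (α=0) → [0, 0, 0]
+L2 (α=1/2) → [62, 59, 145/2]
+L3 (α=3/4) → [29, 161/4, 319/8]
+L4 (α=1/3) → [277/3, 295/6, 385/4]
+L5 (α=1/2) → [476/3, 835/12, 653/8]
+L6 (α=1/2) → [749/6, 2707/24, 1309/16]
→ [125, 113, 82]

query (0,0) [L1,L2,L3,L4,L5,L6] — begin 0,0,0
after L1 α=1/4: [35/4, 25, 31]
after L2 α=1/3: [73/6, 63, 72]
after L3 α=1/6: [1163/36, 511/6, 533/6]
after L4 α=1: [167, 241, 124]
after L5 α=3/4: [641/4, 217, 88]
after L6 α=5/8: [6863/32, 167, 1339/8]
= [214, 167, 167]

at x=0,y=1 over L1,L2,L3,L4,L5,L6:
after L1 α=1/2: [157/2, 55/2, 28]
after L2 α=1/2: [245/4, 241/4, 127/2]
after L3 α=1/2: [1109/8, 805/8, 573/4]
after L4 α=1/3: [1861/12, 607/4, 273/2]
after L5 α=6/7: [4957/84, 2431/28, 681/14]
after L6 α=1/2: [23185/168, 5427/56, 2431/28]
→ [138, 97, 87]

(1,0) stack=L1,L2,L3,L4,L5,L7; from [0,0,0]:
L1 α=2/3: [100/3, 194/3, 28/3]
L2 α=4/7: [968/7, 98, 164/7]
L3 α=1/2: [1591/14, 227/2, 731/14]
L4 α=1/2: [3859/28, 309/4, 2789/28]
L5 α=0: [3859/28, 309/4, 2789/28]
L7 α=3/4: [14275/112, 2937/16, 12281/112]
rounded: [127, 184, 110]


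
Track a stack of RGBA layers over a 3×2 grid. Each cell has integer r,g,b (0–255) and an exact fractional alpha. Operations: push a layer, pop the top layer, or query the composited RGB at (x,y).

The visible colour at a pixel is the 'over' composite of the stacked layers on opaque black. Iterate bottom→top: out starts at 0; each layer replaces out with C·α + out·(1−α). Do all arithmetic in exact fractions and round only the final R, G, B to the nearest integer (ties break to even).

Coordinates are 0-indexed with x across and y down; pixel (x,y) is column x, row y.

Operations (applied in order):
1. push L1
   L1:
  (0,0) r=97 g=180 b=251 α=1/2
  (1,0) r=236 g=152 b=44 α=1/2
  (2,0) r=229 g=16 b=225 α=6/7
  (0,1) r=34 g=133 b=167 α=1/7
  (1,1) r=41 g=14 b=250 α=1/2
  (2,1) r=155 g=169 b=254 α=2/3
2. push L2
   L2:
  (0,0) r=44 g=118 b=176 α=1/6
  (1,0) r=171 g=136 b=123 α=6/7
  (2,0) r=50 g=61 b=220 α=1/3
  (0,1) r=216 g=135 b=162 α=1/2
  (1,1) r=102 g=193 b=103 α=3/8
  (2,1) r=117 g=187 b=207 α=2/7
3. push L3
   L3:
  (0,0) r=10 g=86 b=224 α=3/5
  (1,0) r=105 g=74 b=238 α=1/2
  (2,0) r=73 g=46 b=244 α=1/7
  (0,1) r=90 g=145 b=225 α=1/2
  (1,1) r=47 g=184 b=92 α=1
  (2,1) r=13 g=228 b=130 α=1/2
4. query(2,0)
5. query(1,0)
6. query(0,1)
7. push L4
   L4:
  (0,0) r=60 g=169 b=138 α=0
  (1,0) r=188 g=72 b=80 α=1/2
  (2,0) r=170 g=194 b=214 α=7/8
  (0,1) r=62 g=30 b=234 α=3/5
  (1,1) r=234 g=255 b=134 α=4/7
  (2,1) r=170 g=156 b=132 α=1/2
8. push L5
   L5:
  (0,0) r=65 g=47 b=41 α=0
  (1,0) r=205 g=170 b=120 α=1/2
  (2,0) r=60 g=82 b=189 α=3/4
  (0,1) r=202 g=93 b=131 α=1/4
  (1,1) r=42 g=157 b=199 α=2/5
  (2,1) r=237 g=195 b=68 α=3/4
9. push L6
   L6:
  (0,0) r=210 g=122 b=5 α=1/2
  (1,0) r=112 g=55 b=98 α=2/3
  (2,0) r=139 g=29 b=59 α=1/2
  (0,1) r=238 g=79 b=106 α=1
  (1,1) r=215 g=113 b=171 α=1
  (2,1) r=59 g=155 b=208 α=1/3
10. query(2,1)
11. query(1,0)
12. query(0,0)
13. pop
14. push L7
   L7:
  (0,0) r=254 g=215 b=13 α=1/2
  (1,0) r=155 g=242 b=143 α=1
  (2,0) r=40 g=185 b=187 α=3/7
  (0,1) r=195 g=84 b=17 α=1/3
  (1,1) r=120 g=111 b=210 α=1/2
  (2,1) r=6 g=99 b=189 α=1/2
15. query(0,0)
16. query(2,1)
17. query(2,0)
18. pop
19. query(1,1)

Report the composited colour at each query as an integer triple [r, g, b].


query (2,0) [L1,L2,L3] — begin 0,0,0
after L1 α=6/7: [1374/7, 96/7, 1350/7]
after L2 α=1/3: [3098/21, 619/21, 4240/21]
after L3 α=1/7: [6707/49, 1560/49, 10188/49]
= [137, 32, 208]

(1,0) stack=L1,L2,L3; from [0,0,0]:
+L1 (α=1/2) → [118, 76, 22]
+L2 (α=6/7) → [1144/7, 892/7, 760/7]
+L3 (α=1/2) → [1879/14, 705/7, 1213/7]
rounded: [134, 101, 173]

at x=0,y=1 over L1,L2,L3:
+L1 (α=1/7) → [34/7, 19, 167/7]
+L2 (α=1/2) → [773/7, 77, 1301/14]
+L3 (α=1/2) → [1403/14, 111, 4451/28]
→ [100, 111, 159]

at x=2,y=1 over L1,L2,L3,L4,L5,L6:
L1 α=2/3: [310/3, 338/3, 508/3]
L2 α=2/7: [2252/21, 2812/21, 3782/21]
L3 α=1/2: [2525/42, 3800/21, 3256/21]
L4 α=1/2: [9665/84, 3538/21, 3014/21]
L5 α=3/4: [69389/336, 15823/84, 3649/42]
L6 α=1/3: [79301/504, 22333/126, 8017/63]
→ [157, 177, 127]

(1,0) stack=L1,L2,L3,L4,L5,L6; from [0,0,0]:
+L1 (α=1/2) → [118, 76, 22]
+L2 (α=6/7) → [1144/7, 892/7, 760/7]
+L3 (α=1/2) → [1879/14, 705/7, 1213/7]
+L4 (α=1/2) → [4511/28, 1209/14, 1773/14]
+L5 (α=1/2) → [10251/56, 3589/28, 3453/28]
+L6 (α=2/3) → [22795/168, 2223/28, 8941/84]
rounded: [136, 79, 106]

query (0,0) [L1,L2,L3,L4,L5,L6] — begin 0,0,0
after L1 α=1/2: [97/2, 90, 251/2]
after L2 α=1/6: [191/4, 284/3, 1607/12]
after L3 α=3/5: [251/10, 1342/15, 5639/30]
after L4 α=0: [251/10, 1342/15, 5639/30]
after L5 α=0: [251/10, 1342/15, 5639/30]
after L6 α=1/2: [2351/20, 1586/15, 5789/60]
= [118, 106, 96]

(0,0) stack=L1,L2,L3,L4,L5,L7; from [0,0,0]:
+L1 (α=1/2) → [97/2, 90, 251/2]
+L2 (α=1/6) → [191/4, 284/3, 1607/12]
+L3 (α=3/5) → [251/10, 1342/15, 5639/30]
+L4 (α=0) → [251/10, 1342/15, 5639/30]
+L5 (α=0) → [251/10, 1342/15, 5639/30]
+L7 (α=1/2) → [2791/20, 4567/30, 6029/60]
rounded: [140, 152, 100]

at x=2,y=1 over L1,L2,L3,L4,L5,L7:
+L1 (α=2/3) → [310/3, 338/3, 508/3]
+L2 (α=2/7) → [2252/21, 2812/21, 3782/21]
+L3 (α=1/2) → [2525/42, 3800/21, 3256/21]
+L4 (α=1/2) → [9665/84, 3538/21, 3014/21]
+L5 (α=3/4) → [69389/336, 15823/84, 3649/42]
+L7 (α=1/2) → [71405/672, 24139/168, 11587/84]
rounded: [106, 144, 138]

query (2,0) [L1,L2,L3,L4,L5,L7] — begin 0,0,0
after L1 α=6/7: [1374/7, 96/7, 1350/7]
after L2 α=1/3: [3098/21, 619/21, 4240/21]
after L3 α=1/7: [6707/49, 1560/49, 10188/49]
after L4 α=7/8: [65017/392, 34051/196, 41795/196]
after L5 α=3/4: [135577/1568, 82267/784, 152927/784]
after L7 α=3/7: [182617/2744, 191047/1372, 262883/1372]
= [67, 139, 192]

at x=1,y=1 over L1,L2,L3,L4,L5:
after L1 α=1/2: [41/2, 7, 125]
after L2 α=3/8: [817/16, 307/4, 467/4]
after L3 α=1: [47, 184, 92]
after L4 α=4/7: [1077/7, 1572/7, 116]
after L5 α=2/5: [3819/35, 6914/35, 746/5]
→ [109, 198, 149]


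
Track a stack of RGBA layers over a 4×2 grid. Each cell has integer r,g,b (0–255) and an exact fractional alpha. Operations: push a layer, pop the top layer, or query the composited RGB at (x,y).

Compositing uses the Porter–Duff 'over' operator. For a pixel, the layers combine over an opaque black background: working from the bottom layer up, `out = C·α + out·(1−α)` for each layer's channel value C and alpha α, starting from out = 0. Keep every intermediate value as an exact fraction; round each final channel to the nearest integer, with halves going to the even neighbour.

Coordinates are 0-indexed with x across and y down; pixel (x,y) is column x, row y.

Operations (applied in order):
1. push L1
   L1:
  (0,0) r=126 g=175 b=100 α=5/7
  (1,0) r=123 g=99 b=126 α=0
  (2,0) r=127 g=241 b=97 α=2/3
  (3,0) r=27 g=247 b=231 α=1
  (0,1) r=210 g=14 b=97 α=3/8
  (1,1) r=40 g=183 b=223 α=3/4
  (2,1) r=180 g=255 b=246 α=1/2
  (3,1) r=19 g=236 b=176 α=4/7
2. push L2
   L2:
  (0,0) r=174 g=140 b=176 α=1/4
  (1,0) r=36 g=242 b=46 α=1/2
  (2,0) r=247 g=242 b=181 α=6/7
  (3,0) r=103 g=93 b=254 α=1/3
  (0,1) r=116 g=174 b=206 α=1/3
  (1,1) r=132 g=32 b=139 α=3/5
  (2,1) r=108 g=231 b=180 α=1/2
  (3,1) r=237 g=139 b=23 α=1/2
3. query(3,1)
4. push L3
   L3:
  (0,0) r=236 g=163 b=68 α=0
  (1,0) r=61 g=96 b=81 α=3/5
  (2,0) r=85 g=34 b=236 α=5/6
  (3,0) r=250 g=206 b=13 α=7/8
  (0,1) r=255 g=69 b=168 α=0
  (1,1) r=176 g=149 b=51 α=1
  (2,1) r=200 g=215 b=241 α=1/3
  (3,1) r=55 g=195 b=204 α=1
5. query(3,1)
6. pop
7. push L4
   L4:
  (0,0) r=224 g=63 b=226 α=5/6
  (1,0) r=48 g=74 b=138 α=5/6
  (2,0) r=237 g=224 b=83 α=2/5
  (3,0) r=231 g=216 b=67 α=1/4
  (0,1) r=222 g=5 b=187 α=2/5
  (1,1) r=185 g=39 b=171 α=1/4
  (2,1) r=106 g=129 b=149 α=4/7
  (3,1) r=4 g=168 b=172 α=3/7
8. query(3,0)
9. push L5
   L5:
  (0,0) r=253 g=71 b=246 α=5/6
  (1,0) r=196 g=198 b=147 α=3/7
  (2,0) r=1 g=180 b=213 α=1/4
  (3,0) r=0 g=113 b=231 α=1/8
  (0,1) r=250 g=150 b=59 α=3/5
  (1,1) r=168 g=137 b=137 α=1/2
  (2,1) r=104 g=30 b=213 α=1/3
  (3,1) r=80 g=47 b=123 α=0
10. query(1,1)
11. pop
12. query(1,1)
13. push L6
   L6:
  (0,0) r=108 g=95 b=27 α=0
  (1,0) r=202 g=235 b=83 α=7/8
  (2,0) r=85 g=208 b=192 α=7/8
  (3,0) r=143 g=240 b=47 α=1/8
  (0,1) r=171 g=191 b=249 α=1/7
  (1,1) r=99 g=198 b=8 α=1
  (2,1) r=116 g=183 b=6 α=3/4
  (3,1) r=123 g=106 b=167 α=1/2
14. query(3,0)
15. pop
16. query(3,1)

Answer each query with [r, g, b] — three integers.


at x=3,y=1 over L1,L2:
L1 α=4/7: [76/7, 944/7, 704/7]
L2 α=1/2: [1735/14, 1917/14, 865/14]
→ [124, 137, 62]

(3,1) stack=L1,L2,L3; from [0,0,0]:
L1 α=4/7: [76/7, 944/7, 704/7]
L2 α=1/2: [1735/14, 1917/14, 865/14]
L3 α=1: [55, 195, 204]
= [55, 195, 204]

(3,0) stack=L1,L2,L4; from [0,0,0]:
L1 α=1: [27, 247, 231]
L2 α=1/3: [157/3, 587/3, 716/3]
L4 α=1/4: [97, 803/4, 783/4]
rounded: [97, 201, 196]

at x=1,y=1 over L1,L2,L4,L5:
after L1 α=3/4: [30, 549/4, 669/4]
after L2 α=3/5: [456/5, 741/10, 1503/10]
after L4 α=1/4: [2293/20, 2613/40, 6219/40]
after L5 α=1/2: [5653/40, 8093/80, 11699/80]
rounded: [141, 101, 146]

query (1,1) [L1,L2,L4] — begin 0,0,0
after L1 α=3/4: [30, 549/4, 669/4]
after L2 α=3/5: [456/5, 741/10, 1503/10]
after L4 α=1/4: [2293/20, 2613/40, 6219/40]
rounded: [115, 65, 155]

(3,0) stack=L1,L2,L4,L6; from [0,0,0]:
+L1 (α=1) → [27, 247, 231]
+L2 (α=1/3) → [157/3, 587/3, 716/3]
+L4 (α=1/4) → [97, 803/4, 783/4]
+L6 (α=1/8) → [411/4, 6581/32, 5669/32]
→ [103, 206, 177]

at x=3,y=1 over L1,L2,L4:
L1 α=4/7: [76/7, 944/7, 704/7]
L2 α=1/2: [1735/14, 1917/14, 865/14]
L4 α=3/7: [3554/49, 7362/49, 5342/49]
rounded: [73, 150, 109]


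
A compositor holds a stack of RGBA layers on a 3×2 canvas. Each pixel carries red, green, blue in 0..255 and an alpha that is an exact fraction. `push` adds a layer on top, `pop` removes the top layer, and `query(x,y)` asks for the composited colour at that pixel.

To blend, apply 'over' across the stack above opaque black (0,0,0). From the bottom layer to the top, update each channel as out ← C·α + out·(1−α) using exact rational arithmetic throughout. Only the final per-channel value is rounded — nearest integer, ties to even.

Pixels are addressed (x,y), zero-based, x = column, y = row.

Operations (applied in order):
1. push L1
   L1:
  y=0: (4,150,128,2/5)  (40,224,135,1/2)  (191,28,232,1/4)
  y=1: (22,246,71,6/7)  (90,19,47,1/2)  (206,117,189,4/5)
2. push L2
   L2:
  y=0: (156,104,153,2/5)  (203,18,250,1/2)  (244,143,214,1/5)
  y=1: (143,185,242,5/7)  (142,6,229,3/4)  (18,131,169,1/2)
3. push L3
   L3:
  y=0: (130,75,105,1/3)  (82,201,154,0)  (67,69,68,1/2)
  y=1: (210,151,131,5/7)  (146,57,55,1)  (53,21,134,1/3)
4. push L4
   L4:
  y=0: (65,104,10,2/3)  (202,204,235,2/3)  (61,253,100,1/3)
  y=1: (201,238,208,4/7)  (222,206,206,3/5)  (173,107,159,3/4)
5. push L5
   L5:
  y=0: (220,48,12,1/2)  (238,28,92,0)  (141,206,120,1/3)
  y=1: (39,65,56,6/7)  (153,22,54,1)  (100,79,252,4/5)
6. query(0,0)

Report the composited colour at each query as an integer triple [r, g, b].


(0,0) stack=L1,L2,L3,L4,L5; from [0,0,0]:
+L1 (α=2/5) → [8/5, 60, 256/5]
+L2 (α=2/5) → [1584/25, 388/5, 2298/25]
+L3 (α=1/3) → [6418/75, 1151/15, 2407/25]
+L4 (α=2/3) → [16168/225, 4271/45, 969/25]
+L5 (α=1/2) → [32834/225, 6431/90, 1269/50]
rounded: [146, 71, 25]


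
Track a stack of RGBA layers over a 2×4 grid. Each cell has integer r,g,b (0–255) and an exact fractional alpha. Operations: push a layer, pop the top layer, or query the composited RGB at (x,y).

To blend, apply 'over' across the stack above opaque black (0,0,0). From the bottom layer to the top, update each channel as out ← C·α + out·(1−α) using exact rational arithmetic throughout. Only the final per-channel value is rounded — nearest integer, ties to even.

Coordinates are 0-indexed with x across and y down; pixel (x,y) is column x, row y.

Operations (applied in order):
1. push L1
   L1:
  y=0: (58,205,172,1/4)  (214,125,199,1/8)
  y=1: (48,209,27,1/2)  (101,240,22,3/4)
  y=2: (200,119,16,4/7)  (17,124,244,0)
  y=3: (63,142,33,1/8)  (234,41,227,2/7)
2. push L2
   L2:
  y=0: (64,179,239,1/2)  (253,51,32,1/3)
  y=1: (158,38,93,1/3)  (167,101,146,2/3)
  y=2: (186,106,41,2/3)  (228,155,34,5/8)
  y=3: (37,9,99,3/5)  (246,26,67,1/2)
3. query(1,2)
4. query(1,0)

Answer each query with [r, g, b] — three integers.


at x=1,y=2 over L1,L2:
L1 α=0: [0, 0, 0]
L2 α=5/8: [285/2, 775/8, 85/4]
rounded: [142, 97, 21]

(1,0) stack=L1,L2; from [0,0,0]:
+L1 (α=1/8) → [107/4, 125/8, 199/8]
+L2 (α=1/3) → [613/6, 329/12, 109/4]
→ [102, 27, 27]


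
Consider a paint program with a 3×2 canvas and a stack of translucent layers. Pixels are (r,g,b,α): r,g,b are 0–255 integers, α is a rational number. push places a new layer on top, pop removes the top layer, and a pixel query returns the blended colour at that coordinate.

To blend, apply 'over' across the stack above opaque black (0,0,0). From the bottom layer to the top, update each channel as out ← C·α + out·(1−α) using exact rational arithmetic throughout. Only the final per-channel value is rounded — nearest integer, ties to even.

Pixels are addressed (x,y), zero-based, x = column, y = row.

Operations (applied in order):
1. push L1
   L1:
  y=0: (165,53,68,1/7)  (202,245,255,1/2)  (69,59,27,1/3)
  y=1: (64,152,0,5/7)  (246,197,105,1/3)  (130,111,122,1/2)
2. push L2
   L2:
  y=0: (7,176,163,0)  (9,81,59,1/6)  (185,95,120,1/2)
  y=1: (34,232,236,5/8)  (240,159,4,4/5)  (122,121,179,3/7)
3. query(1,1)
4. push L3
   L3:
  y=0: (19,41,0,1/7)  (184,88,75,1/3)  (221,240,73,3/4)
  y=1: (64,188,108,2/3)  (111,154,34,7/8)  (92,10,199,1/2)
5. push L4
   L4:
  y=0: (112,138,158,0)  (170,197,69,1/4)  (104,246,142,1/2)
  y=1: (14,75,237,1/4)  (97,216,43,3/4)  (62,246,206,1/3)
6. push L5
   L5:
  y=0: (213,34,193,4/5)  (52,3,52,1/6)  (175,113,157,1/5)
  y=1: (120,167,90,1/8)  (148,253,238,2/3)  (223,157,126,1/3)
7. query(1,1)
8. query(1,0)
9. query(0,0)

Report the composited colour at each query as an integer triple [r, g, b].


at x=1,y=1 over L1,L2:
after L1 α=1/3: [82, 197/3, 35]
after L2 α=4/5: [1042/5, 421/3, 51/5]
= [208, 140, 10]

at x=1,y=1 over L1,L2,L3,L4,L5:
L1 α=1/3: [82, 197/3, 35]
L2 α=4/5: [1042/5, 421/3, 51/5]
L3 α=7/8: [4927/40, 3655/24, 1241/40]
L4 α=3/4: [16567/160, 19207/96, 6401/160]
L5 α=2/3: [21309/160, 67783/288, 82561/480]
rounded: [133, 235, 172]

at x=1,y=0 over L1,L2,L3,L4,L5:
after L1 α=1/2: [101, 245/2, 255/2]
after L2 α=1/6: [257/3, 1387/12, 1393/12]
after L3 α=1/3: [1066/9, 1915/18, 1843/18]
after L4 α=1/4: [394/3, 3097/24, 2257/24]
after L5 α=1/6: [1063/9, 15557/144, 12533/144]
rounded: [118, 108, 87]

query (0,0) [L1,L2,L3,L4,L5] — begin 0,0,0
after L1 α=1/7: [165/7, 53/7, 68/7]
after L2 α=0: [165/7, 53/7, 68/7]
after L3 α=1/7: [1123/49, 605/49, 408/49]
after L4 α=0: [1123/49, 605/49, 408/49]
after L5 α=4/5: [42871/245, 7269/245, 38236/245]
rounded: [175, 30, 156]
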